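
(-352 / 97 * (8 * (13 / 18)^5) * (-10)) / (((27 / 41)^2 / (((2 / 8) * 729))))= 137311577260 / 5727753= 23973.03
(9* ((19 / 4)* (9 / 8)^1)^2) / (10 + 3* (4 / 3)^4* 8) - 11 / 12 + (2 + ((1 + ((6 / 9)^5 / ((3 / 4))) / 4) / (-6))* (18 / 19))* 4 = 5431985057 / 576792576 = 9.42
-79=-79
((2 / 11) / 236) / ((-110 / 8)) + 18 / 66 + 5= 188208 / 35695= 5.27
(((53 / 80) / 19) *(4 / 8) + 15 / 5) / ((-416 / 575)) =-1054895 / 252928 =-4.17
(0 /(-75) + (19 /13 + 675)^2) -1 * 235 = 77294721 /169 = 457365.21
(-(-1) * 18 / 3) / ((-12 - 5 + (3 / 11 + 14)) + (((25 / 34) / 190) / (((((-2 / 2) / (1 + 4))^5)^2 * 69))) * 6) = 980628 / 536663635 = 0.00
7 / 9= 0.78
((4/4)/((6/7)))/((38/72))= 42/19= 2.21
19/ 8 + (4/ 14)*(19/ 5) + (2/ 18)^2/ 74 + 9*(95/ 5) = 146400593/ 839160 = 174.46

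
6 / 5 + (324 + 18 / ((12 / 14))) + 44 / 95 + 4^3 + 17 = 40628 / 95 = 427.66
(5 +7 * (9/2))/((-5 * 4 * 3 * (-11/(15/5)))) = 73/440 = 0.17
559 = 559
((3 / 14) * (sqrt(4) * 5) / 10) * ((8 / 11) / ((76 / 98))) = 42 / 209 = 0.20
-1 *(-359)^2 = -128881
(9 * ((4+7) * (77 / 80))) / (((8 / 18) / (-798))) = -27374193 / 160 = -171088.71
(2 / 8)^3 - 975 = -62399 / 64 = -974.98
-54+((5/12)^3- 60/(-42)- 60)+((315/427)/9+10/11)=-905045579/8116416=-111.51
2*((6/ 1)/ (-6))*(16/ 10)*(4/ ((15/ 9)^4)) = -5184/ 3125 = -1.66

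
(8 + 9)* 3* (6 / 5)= 306 / 5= 61.20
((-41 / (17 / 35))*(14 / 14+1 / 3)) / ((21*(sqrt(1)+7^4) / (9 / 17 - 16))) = 0.03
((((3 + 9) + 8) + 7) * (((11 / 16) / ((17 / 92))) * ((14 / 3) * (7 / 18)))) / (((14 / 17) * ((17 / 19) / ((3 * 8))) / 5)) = 504735 / 17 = 29690.29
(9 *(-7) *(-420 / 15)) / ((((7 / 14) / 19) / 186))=12467952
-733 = -733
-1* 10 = -10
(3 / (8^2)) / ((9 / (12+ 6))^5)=3 / 2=1.50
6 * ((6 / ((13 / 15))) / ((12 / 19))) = 855 / 13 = 65.77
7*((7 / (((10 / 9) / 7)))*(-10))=-3087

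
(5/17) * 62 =310/17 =18.24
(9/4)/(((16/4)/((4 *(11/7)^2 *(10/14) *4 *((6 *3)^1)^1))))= 98010/343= 285.74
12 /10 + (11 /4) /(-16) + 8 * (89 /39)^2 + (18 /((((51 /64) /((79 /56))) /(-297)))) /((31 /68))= -20717.20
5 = 5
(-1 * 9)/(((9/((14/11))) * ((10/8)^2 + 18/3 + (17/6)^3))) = -6048/144023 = -0.04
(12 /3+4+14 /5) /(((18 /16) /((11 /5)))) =528 /25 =21.12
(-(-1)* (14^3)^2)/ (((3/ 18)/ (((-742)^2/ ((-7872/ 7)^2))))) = 793472974441/ 40344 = 19667682.29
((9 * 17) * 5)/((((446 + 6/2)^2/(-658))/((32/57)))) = -5369280/3830419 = -1.40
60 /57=1.05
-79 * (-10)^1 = 790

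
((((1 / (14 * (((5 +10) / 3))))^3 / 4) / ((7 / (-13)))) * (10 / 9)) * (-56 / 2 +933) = -2353 / 1728720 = -0.00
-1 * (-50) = 50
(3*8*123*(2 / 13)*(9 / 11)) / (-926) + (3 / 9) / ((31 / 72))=0.37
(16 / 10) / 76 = 0.02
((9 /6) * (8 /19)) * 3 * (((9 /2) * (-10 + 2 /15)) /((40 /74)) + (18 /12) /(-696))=-8575641 /55100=-155.64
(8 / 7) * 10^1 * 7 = 80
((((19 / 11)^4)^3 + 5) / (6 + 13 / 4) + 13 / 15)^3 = 2474069501022842737774468215701564068735856694955081 / 5284642523731306360924822918803540590944723875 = 468162.13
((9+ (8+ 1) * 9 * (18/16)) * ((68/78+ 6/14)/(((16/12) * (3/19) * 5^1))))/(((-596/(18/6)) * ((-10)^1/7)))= 1080549/2479360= 0.44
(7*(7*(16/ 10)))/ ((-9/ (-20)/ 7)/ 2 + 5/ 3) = 65856/ 1427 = 46.15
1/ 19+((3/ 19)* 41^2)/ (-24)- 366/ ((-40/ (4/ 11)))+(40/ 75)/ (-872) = -4198949/ 546744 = -7.68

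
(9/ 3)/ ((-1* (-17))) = 3/ 17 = 0.18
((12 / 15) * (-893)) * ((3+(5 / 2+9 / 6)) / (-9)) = 555.64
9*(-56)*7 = -3528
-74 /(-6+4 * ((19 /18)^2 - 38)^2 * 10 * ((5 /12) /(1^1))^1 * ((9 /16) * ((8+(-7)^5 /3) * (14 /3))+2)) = 31072896 /139809195798299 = 0.00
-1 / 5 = -0.20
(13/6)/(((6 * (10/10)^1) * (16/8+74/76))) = 247/2034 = 0.12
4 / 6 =2 / 3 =0.67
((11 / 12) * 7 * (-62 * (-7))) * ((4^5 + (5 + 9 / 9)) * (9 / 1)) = 25815405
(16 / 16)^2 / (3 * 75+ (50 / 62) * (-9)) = 31 / 6750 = 0.00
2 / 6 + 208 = 625 / 3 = 208.33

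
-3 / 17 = -0.18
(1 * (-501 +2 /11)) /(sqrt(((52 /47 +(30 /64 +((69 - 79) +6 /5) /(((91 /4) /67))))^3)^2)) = -1765429873249882112000 /50839865838232240059587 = -0.03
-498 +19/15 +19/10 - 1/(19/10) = -56471/114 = -495.36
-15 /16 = -0.94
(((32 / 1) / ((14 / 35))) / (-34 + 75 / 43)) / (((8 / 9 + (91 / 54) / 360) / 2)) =-133747200 / 24093577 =-5.55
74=74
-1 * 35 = -35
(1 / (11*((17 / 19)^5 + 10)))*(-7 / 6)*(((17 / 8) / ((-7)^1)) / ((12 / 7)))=42093683 / 23697406656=0.00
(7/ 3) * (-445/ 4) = -3115/ 12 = -259.58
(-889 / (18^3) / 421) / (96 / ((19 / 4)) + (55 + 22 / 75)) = -422275 / 88056693432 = -0.00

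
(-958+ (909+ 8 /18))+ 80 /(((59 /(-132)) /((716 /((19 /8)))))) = -544878997 /10089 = -54007.24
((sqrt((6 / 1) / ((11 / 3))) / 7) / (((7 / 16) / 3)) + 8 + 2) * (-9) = -90-1296 * sqrt(22) / 539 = -101.28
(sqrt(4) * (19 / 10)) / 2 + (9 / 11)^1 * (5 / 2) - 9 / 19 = 3628 / 1045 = 3.47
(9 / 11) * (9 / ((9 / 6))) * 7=378 / 11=34.36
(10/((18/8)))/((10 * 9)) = 4/81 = 0.05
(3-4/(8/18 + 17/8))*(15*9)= 194.84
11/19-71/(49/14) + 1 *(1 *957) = 124660/133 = 937.29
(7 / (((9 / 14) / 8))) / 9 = 784 / 81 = 9.68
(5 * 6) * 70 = 2100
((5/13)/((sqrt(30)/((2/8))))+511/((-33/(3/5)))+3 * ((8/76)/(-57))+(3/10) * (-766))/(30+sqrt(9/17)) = -53802280/6746729 -sqrt(510)/1590264+85 * sqrt(30)/795132+316484 * sqrt(17)/6746729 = -7.78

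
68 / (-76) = -17 / 19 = -0.89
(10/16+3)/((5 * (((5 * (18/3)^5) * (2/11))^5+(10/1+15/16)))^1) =9340958/227442304239437611148919625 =0.00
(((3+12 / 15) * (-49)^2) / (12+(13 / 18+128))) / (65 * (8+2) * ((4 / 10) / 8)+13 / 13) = 1642284 / 848555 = 1.94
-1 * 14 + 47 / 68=-905 / 68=-13.31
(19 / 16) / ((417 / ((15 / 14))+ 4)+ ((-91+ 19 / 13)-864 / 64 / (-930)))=38285 / 9790516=0.00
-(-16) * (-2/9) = -32/9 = -3.56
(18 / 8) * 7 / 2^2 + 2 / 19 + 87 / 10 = 19369 / 1520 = 12.74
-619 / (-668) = 619 / 668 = 0.93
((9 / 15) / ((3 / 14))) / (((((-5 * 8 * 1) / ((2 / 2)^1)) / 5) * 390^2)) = -0.00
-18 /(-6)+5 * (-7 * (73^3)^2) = -5296697920112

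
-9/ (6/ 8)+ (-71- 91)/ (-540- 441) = -1290/ 109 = -11.83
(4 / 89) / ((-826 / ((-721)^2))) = -148526 / 5251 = -28.29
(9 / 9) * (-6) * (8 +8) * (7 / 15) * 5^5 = -140000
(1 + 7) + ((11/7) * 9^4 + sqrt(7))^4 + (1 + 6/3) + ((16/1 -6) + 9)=1503654951243456 * sqrt(7)/343 + 27130079304388363738/2401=11311090122365202.71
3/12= 1/4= 0.25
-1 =-1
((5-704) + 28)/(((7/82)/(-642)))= 35324124/7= 5046303.43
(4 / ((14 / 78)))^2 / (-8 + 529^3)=0.00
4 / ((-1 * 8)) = -0.50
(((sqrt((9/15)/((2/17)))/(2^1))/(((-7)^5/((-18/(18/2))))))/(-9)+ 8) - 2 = 6 - sqrt(510)/1512630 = 6.00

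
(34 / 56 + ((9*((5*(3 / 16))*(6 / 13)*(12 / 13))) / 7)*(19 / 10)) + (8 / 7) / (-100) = 92949 / 59150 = 1.57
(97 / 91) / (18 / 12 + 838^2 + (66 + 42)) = 194 / 127828337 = 0.00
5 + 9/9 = 6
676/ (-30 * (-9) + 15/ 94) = 63544/ 25395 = 2.50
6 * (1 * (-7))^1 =-42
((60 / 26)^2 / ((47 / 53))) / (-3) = -15900 / 7943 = -2.00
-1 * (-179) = 179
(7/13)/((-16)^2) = 7/3328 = 0.00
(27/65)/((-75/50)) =-18/65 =-0.28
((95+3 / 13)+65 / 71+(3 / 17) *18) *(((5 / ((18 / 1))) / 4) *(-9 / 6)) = -2597455 / 251056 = -10.35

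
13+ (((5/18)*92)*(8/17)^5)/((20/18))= 19211805/1419857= 13.53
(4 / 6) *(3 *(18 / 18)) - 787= -785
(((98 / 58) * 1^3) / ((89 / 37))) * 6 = 10878 / 2581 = 4.21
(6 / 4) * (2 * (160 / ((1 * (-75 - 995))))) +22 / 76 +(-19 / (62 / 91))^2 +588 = 10671422995 / 7814852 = 1365.53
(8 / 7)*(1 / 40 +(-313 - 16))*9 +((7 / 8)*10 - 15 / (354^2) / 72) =-355270108279 / 105265440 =-3374.99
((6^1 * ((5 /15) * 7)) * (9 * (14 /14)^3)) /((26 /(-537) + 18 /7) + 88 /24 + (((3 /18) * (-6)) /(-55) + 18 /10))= 5209974 /331117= 15.73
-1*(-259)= 259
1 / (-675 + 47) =-1 / 628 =-0.00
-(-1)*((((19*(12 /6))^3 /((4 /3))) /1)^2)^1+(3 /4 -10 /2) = 6774606847 /4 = 1693651711.75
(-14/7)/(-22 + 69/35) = 70/701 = 0.10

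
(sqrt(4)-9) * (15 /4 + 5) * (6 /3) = -245 /2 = -122.50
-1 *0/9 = 0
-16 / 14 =-1.14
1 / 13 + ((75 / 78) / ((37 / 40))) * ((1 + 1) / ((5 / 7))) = 1437 / 481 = 2.99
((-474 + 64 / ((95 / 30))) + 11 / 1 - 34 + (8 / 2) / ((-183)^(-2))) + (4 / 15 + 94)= 38068441 / 285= 133573.48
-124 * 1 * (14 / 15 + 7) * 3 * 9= -132804 / 5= -26560.80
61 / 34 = 1.79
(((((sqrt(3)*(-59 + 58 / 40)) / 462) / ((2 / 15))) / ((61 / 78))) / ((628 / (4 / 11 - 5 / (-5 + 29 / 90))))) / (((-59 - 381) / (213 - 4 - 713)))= -1340071317*sqrt(3) / 429318522160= -0.01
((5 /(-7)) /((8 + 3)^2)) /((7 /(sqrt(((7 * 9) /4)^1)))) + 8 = 8 - 15 * sqrt(7) /11858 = 8.00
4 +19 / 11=63 / 11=5.73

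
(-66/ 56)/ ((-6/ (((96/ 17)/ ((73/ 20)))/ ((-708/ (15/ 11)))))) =-300/ 512533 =-0.00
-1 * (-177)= 177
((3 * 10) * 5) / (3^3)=50 / 9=5.56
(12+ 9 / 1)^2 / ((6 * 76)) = 147 / 152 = 0.97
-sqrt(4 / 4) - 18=-19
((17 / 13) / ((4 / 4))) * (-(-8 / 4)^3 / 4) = 34 / 13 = 2.62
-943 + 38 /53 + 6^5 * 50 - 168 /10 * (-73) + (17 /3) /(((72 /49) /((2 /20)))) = 44542393861 /114480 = 389084.50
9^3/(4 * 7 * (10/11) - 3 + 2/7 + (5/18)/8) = 8083152/252529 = 32.01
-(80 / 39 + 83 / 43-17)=21832 / 1677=13.02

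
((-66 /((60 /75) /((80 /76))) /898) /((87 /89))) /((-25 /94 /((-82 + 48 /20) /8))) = -9156587 /2473990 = -3.70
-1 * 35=-35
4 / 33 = 0.12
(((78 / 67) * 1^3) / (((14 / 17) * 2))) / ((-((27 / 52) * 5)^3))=-15537184 / 384638625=-0.04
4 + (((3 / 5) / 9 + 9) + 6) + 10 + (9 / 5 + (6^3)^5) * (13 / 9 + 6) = 52503989944957 / 15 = 3500265996330.47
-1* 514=-514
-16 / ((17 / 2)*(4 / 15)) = -7.06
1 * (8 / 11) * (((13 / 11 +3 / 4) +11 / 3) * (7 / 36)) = 5173 / 6534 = 0.79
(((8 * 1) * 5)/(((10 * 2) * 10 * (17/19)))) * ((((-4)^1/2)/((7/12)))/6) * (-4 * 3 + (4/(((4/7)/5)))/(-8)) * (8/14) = 4978/4165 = 1.20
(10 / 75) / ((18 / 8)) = 8 / 135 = 0.06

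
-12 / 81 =-4 / 27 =-0.15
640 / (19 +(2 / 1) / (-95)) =60800 / 1803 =33.72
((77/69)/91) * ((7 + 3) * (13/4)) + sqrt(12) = 55/138 + 2 * sqrt(3) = 3.86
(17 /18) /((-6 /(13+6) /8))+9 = -403 /27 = -14.93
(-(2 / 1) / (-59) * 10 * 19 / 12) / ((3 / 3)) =95 / 177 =0.54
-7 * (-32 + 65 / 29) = 6041 / 29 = 208.31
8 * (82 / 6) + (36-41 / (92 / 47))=34331 / 276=124.39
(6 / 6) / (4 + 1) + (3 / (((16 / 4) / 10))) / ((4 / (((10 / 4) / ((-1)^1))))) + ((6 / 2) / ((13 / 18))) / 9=-4187 / 1040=-4.03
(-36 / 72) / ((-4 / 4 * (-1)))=-1 / 2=-0.50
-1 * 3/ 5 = -3/ 5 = -0.60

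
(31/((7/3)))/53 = 93/371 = 0.25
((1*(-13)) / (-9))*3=13 / 3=4.33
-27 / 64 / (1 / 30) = -405 / 32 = -12.66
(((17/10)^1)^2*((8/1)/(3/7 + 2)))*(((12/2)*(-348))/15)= -165648/125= -1325.18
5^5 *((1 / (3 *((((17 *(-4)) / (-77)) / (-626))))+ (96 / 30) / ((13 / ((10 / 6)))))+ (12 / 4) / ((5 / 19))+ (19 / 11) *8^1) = -9601958125 / 14586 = -658299.61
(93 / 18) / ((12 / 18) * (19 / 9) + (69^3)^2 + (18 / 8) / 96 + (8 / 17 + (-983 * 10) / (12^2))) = 303552 / 6340407913435985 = 0.00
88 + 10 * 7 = 158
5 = 5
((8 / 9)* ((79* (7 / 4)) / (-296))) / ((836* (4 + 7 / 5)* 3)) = -0.00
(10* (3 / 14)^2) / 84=0.01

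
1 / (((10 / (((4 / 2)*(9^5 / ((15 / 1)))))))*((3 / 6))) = 39366 / 25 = 1574.64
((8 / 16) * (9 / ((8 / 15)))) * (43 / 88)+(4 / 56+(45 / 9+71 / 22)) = 122427 / 9856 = 12.42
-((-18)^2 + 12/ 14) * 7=-2274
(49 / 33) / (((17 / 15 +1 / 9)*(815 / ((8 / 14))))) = 3 / 3586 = 0.00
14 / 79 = 0.18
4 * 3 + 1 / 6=73 / 6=12.17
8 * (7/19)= 56/19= 2.95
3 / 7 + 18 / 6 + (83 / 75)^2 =183223 / 39375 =4.65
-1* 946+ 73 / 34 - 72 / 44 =-353613 / 374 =-945.49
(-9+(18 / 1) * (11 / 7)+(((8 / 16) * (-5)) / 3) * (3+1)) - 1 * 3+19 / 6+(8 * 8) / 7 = 1061 / 42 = 25.26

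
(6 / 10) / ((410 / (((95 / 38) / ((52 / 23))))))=69 / 42640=0.00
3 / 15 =0.20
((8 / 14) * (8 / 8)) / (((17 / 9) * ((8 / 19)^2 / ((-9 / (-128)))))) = 29241 / 243712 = 0.12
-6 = -6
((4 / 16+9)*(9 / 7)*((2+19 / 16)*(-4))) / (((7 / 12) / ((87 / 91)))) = -4432563 / 17836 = -248.52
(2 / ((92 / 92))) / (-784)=-1 / 392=-0.00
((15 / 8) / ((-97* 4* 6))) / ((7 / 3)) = -15 / 43456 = -0.00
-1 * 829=-829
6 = 6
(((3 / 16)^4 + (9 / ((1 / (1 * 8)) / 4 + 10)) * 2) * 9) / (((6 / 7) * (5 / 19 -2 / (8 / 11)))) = -79746667 / 10518528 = -7.58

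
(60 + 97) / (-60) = -157 / 60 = -2.62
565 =565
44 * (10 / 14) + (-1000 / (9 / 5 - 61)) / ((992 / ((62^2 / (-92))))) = 5855415 / 190624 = 30.72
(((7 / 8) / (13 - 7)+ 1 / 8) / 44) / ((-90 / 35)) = -91 / 38016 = -0.00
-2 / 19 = -0.11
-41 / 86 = -0.48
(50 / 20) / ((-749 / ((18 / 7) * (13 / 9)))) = -65 / 5243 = -0.01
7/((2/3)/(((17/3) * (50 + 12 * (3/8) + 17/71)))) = 924987/284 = 3257.00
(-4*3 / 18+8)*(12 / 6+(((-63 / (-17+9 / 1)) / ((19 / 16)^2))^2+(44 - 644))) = -1625089444 / 390963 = -4156.63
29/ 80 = 0.36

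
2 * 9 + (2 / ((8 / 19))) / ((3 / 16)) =43.33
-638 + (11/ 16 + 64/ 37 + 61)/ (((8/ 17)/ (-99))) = -66206437/ 4736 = -13979.40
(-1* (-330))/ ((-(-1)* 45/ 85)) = 1870/ 3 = 623.33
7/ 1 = 7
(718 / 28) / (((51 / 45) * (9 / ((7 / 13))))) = 1795 / 1326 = 1.35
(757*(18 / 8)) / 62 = 6813 / 248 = 27.47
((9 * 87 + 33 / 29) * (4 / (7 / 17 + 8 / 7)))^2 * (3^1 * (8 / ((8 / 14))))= 196835808250368 / 1151329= 170963997.48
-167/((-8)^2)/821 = -167/52544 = -0.00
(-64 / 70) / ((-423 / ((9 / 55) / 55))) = 32 / 4976125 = 0.00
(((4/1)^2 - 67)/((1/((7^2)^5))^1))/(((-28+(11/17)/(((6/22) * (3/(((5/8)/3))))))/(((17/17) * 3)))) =1552661792.69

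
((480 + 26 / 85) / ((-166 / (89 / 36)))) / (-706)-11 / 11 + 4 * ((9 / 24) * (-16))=-4480930243 / 179309880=-24.99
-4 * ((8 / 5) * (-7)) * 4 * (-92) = -82432 / 5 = -16486.40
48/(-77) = -48/77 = -0.62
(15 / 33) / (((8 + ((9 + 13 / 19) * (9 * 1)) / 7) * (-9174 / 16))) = -133 / 3431076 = -0.00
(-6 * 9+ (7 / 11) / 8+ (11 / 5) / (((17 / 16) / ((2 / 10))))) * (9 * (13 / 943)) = -234133029 / 35268200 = -6.64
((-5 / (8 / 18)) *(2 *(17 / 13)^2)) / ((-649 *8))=13005 / 1754896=0.01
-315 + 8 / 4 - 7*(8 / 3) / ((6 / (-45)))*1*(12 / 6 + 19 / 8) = 599 / 2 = 299.50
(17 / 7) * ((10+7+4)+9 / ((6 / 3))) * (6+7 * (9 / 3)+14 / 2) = 2105.57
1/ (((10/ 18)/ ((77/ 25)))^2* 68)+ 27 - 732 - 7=-756019751/ 1062500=-711.55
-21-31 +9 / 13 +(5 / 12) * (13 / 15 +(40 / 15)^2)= -67369 / 1404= -47.98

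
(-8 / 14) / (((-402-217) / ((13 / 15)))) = 0.00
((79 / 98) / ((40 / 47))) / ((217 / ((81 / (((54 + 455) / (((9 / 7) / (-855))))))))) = -300753 / 287928880400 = -0.00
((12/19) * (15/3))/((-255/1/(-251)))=1004/323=3.11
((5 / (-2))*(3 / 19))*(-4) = 30 / 19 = 1.58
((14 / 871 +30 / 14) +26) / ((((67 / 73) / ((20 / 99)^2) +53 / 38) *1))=95250838000 / 80788133881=1.18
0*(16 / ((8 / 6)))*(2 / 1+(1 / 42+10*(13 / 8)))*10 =0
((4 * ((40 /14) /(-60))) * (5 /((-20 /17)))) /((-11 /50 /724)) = -615400 /231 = -2664.07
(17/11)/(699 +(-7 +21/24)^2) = 1088/518507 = 0.00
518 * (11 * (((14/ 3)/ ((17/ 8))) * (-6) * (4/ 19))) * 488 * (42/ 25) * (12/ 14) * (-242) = 21705417474048/ 8075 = 2687977396.17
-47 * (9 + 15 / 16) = -7473 / 16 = -467.06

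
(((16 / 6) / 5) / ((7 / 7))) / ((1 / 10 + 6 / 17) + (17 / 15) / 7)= 1904 / 2195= 0.87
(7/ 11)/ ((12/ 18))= 21/ 22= 0.95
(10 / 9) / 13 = 10 / 117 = 0.09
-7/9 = -0.78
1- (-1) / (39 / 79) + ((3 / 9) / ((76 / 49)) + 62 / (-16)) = -3761 / 5928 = -0.63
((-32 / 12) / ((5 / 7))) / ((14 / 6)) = -8 / 5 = -1.60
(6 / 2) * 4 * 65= 780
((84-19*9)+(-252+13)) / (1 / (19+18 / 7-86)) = 147026 / 7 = 21003.71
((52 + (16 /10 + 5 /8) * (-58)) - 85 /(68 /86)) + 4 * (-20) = -264.55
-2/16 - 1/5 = -13/40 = -0.32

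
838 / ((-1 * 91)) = -838 / 91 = -9.21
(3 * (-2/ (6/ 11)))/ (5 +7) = -11/ 12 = -0.92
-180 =-180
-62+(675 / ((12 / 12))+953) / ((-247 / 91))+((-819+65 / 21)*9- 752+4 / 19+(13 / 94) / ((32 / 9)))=-3503233591 / 400064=-8756.68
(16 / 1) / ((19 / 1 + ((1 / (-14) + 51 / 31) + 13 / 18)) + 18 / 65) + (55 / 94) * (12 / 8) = 833714445 / 514850972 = 1.62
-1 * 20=-20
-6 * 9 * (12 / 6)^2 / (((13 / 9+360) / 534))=-1038096 / 3253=-319.12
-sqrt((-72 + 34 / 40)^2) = -1423 / 20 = -71.15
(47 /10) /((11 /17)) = 799 /110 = 7.26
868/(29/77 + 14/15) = 1002540/1513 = 662.62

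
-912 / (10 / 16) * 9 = -65664 / 5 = -13132.80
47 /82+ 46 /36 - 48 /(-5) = 21127 /1845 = 11.45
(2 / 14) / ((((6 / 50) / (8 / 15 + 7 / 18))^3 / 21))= 71473375 / 52488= 1361.71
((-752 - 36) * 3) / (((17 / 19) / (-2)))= 89832 / 17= 5284.24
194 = 194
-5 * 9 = -45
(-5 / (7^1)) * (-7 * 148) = 740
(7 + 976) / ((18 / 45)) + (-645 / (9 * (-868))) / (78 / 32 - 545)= 2457.50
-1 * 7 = -7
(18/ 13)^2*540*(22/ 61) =3849120/ 10309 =373.37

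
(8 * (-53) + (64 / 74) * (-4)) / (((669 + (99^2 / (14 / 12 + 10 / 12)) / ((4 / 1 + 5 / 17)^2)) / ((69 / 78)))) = -646173224 / 1597351457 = -0.40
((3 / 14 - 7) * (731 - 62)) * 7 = -63555 / 2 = -31777.50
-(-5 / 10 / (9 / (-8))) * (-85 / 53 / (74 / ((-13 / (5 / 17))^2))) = 1660594 / 88245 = 18.82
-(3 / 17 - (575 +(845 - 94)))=22539 / 17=1325.82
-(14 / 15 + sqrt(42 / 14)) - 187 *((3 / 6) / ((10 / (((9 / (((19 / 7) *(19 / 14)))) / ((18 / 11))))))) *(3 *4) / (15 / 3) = -932407 / 27075 - sqrt(3) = -36.17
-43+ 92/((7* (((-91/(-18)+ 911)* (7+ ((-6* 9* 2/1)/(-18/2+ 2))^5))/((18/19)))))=-197942307717225913/4603309483460347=-43.00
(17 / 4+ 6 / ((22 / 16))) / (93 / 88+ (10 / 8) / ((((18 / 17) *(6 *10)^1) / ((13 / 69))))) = 5648616 / 695467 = 8.12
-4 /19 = -0.21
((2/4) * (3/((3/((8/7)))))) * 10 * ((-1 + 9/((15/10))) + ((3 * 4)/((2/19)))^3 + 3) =59262080/7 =8466011.43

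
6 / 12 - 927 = -1853 / 2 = -926.50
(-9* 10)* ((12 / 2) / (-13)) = 540 / 13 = 41.54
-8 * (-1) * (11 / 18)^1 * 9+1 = 45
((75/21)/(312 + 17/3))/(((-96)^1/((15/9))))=-125/640416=-0.00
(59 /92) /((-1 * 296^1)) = -59 /27232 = -0.00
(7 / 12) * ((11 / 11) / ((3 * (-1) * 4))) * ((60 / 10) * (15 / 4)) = -35 / 32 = -1.09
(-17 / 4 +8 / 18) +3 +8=259 / 36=7.19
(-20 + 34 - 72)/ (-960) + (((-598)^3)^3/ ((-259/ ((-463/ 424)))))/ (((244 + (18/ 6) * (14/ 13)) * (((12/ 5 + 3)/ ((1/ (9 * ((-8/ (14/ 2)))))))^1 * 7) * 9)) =367887487161868993127748327949/ 7718986406880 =47660077083950771.41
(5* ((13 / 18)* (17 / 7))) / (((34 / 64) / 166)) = 172640 / 63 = 2740.32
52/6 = 26/3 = 8.67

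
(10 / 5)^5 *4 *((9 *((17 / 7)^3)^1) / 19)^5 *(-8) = -173079776019049587467117568 / 11755432307208352357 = -14723386.73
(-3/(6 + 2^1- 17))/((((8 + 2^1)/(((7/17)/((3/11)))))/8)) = 0.40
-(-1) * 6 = 6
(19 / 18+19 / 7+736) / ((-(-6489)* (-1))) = -93211 / 817614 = -0.11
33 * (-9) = -297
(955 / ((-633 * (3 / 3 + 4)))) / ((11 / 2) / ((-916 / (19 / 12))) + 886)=-1399648 / 4109776765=-0.00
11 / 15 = 0.73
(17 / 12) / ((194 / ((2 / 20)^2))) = 0.00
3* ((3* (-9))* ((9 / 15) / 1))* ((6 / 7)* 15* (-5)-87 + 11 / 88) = 7346.41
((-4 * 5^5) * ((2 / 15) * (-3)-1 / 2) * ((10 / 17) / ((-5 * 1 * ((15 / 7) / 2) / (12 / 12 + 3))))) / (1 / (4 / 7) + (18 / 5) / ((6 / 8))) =-1680000 / 2227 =-754.38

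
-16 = -16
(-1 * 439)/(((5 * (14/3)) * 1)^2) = -3951/4900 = -0.81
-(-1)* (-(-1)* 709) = 709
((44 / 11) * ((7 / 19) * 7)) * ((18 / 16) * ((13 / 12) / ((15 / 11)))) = 7007 / 760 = 9.22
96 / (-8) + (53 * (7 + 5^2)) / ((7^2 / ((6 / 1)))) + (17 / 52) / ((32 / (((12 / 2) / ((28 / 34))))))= 15960501 / 81536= 195.75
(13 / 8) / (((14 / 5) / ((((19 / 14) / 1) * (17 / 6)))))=2.23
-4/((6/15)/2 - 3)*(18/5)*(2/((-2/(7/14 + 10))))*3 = -162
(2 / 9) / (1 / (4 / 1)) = 8 / 9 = 0.89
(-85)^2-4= 7221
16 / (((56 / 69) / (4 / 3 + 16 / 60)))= 1104 / 35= 31.54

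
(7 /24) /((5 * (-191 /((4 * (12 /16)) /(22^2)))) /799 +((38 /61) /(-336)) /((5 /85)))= -2388211 /1579201597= -0.00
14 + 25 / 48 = 697 / 48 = 14.52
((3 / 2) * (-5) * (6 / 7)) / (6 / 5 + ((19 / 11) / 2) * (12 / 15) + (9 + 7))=-825 / 2296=-0.36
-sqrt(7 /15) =-sqrt(105) /15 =-0.68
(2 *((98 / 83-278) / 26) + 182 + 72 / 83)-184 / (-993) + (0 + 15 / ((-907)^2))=142578390006035 / 881424803103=161.76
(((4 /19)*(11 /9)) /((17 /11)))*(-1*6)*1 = -968 /969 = -1.00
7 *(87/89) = 6.84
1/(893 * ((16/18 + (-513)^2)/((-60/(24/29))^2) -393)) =-189225/57947938937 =-0.00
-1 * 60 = -60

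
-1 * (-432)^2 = -186624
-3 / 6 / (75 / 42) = -7 / 25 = -0.28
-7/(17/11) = -77/17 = -4.53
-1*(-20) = 20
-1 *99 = -99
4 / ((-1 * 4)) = -1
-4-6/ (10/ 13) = -59/ 5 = -11.80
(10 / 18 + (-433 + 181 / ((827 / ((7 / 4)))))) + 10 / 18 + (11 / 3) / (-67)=-860844295 / 1994724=-431.56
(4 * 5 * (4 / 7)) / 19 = 80 / 133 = 0.60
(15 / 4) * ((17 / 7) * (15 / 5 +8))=2805 / 28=100.18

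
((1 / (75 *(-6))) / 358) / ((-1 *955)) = 0.00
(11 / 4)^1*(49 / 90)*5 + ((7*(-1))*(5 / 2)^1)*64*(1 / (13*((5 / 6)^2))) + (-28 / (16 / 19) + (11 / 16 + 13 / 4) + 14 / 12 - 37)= -1700911 / 9360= -181.72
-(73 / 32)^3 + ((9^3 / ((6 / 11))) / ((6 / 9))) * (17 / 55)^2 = 1618919077 / 9011200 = 179.66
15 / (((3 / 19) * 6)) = 95 / 6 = 15.83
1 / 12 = 0.08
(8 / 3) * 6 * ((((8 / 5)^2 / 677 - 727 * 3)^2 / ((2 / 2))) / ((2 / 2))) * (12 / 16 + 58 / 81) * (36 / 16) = 25889328186010099 / 103124025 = 251050404.46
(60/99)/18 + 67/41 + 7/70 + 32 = 4111907/121770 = 33.77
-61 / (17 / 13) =-793 / 17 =-46.65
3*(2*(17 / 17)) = 6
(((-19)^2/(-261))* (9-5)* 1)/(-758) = 722/98919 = 0.01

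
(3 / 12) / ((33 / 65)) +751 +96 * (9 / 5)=610033 / 660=924.29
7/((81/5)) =35/81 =0.43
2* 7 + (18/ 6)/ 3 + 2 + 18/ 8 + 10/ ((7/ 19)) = 1299/ 28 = 46.39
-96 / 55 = -1.75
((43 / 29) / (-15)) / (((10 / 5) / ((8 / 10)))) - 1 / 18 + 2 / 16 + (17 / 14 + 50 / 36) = 106903 / 40600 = 2.63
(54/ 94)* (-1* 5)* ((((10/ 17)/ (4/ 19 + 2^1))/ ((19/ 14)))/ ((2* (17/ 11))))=-2475/ 13583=-0.18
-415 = -415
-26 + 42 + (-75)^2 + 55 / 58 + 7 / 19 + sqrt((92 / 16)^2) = 12448339 / 2204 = 5648.07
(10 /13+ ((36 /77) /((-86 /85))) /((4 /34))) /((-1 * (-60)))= -27191 /516516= -0.05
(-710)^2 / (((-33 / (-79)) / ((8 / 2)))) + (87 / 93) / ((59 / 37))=291351687809 / 60357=4827139.98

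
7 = 7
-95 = -95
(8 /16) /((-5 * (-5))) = 1 /50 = 0.02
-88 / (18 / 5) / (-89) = 220 / 801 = 0.27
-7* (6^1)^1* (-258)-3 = 10833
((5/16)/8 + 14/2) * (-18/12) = -2703/256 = -10.56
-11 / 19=-0.58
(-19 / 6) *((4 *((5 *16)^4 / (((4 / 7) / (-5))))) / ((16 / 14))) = 11916800000 / 3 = 3972266666.67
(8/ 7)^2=64/ 49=1.31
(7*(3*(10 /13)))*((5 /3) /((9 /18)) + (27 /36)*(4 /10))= 763 /13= 58.69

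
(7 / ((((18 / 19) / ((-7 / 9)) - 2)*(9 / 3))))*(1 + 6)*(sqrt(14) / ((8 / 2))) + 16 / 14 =8 / 7 - 6517*sqrt(14) / 5136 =-3.60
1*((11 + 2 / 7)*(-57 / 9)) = -1501 / 21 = -71.48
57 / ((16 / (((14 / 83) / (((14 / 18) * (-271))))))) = -513 / 179944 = -0.00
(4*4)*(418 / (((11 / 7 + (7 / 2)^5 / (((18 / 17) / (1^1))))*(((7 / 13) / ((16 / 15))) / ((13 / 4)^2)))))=2821158912 / 10031845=281.22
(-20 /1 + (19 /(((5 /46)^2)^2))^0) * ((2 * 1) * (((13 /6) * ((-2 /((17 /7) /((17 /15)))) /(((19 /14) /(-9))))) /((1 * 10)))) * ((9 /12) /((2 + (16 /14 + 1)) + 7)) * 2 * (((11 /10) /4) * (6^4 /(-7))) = 43659 /125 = 349.27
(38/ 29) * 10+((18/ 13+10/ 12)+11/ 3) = 14317/ 754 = 18.99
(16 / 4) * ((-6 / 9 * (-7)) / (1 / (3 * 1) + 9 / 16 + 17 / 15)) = 4480 / 487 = 9.20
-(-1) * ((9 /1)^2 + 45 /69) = 1878 /23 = 81.65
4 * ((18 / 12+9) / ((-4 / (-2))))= 21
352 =352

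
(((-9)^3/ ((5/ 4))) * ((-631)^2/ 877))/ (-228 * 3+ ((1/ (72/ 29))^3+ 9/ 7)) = 3033484410894336/ 7821004741565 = 387.86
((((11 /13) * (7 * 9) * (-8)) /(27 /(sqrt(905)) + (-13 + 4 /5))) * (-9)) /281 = -1.21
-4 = -4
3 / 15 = 1 / 5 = 0.20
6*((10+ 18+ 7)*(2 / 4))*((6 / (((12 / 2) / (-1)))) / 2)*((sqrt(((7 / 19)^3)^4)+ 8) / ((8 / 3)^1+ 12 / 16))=-237185359110 / 1928881121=-122.97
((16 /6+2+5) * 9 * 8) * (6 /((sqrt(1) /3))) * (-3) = -37584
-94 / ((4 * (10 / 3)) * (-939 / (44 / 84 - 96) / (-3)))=18847 / 8764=2.15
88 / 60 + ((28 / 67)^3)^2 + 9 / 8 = 28190383691039 / 10855005860280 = 2.60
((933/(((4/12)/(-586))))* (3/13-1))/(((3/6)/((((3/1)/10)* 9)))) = 88571556/13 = 6813196.62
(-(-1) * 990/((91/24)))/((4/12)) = 71280/91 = 783.30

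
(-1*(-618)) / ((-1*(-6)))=103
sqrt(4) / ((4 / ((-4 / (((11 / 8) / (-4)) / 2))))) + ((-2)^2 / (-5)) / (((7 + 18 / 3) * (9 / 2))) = 74792 / 6435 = 11.62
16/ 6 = 8/ 3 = 2.67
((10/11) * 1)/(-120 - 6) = -5/693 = -0.01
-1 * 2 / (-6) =1 / 3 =0.33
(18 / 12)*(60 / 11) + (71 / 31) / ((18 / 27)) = 7923 / 682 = 11.62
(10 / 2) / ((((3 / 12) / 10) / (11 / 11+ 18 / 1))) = 3800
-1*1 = -1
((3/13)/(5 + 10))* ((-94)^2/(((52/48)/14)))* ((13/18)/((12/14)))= 865928/585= 1480.22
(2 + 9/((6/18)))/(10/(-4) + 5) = 58/5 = 11.60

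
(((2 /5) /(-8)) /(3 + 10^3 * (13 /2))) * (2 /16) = -0.00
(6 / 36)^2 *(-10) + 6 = 103 / 18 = 5.72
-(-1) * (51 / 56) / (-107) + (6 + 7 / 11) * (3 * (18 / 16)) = 737859 / 32956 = 22.39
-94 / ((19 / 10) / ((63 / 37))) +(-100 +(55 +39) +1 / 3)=-189611 / 2109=-89.91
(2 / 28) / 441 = 1 / 6174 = 0.00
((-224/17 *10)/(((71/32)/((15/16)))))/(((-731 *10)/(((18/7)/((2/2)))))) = 17280/882317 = 0.02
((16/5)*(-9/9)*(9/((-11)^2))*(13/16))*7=-1.35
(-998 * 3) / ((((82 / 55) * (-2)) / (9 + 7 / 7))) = 411675 / 41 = 10040.85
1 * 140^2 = 19600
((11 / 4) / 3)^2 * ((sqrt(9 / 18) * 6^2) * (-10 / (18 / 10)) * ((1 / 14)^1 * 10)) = -84.88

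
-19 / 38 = -1 / 2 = -0.50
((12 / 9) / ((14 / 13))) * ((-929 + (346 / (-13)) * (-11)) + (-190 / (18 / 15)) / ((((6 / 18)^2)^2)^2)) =-1286952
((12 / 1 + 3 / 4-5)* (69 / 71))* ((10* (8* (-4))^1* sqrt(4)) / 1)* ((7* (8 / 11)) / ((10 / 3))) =-5749632 / 781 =-7361.88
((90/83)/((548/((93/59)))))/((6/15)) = 20925/2683556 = 0.01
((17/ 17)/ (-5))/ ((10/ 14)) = -7/ 25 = -0.28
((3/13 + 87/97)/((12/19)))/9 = 1501/7566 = 0.20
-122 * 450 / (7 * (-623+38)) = 1220 / 91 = 13.41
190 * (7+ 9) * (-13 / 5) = -7904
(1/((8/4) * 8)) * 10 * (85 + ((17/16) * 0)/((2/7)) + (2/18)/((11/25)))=5275/99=53.28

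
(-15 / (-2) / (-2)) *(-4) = 15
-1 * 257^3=-16974593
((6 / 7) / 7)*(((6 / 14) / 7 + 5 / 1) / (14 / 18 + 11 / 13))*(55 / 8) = 119691 / 45619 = 2.62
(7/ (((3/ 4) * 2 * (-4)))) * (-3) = 7/ 2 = 3.50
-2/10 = -1/5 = -0.20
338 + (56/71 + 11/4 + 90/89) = 8658293/25276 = 342.55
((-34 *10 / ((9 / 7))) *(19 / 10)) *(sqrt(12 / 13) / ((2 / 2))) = -482.73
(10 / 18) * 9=5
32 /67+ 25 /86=4427 /5762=0.77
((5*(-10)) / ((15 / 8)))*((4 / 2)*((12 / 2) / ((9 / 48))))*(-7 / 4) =2986.67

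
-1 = -1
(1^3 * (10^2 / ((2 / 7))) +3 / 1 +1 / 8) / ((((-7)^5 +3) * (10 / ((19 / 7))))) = -10735 / 1882048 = -0.01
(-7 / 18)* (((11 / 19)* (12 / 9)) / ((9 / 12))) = -616 / 1539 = -0.40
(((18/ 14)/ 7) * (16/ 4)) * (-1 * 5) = -180/ 49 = -3.67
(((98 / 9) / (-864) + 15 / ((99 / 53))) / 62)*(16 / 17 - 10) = -2400307 / 2048976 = -1.17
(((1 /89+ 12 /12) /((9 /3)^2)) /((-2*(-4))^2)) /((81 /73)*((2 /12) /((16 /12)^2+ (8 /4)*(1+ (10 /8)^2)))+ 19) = 0.00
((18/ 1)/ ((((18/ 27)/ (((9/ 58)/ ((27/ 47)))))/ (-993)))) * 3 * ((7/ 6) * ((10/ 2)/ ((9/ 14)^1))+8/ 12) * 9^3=-8948090817/ 58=-154277427.88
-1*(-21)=21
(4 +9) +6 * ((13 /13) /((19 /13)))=325 /19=17.11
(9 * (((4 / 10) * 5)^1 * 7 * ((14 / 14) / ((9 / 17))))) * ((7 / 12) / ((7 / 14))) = 833 / 3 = 277.67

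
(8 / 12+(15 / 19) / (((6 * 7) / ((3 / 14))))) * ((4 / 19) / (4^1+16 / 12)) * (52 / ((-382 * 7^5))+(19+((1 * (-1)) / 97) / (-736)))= 32627408808036253 / 64862902773648896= 0.50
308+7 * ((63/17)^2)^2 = 1628.28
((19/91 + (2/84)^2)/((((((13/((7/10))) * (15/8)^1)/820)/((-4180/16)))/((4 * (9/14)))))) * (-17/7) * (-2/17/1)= -164559076/173901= -946.28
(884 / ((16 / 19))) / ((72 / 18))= 4199 / 16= 262.44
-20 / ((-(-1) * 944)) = -5 / 236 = -0.02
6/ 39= 2/ 13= 0.15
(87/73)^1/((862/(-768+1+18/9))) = -66555/62926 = -1.06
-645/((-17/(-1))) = -645/17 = -37.94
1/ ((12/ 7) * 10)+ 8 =967/ 120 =8.06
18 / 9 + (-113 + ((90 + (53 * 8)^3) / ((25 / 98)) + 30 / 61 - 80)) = 455673440967 / 1525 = 298802256.37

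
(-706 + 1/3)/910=-2117/2730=-0.78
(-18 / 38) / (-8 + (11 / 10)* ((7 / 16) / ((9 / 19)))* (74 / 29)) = 187920 / 2145271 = 0.09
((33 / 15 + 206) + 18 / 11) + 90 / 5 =12531 / 55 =227.84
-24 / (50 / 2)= -24 / 25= -0.96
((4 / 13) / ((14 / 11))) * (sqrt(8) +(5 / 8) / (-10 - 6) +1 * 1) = 1353 / 5824 +44 * sqrt(2) / 91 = 0.92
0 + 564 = 564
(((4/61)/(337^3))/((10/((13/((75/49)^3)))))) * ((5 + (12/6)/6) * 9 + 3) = 0.00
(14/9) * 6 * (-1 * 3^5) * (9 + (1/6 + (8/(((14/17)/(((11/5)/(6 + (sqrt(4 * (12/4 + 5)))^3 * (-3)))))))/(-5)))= -4257312642/204775 - 2585088 * sqrt(2)/204775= -20808.05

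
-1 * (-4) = 4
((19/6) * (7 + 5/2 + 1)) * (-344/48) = -5719/24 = -238.29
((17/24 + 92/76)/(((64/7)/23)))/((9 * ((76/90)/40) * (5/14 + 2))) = 24653125/2287296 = 10.78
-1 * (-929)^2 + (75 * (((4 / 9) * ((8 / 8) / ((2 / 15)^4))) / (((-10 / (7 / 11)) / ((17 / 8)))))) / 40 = -863397.56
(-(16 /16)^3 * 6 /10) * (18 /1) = -54 /5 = -10.80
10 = 10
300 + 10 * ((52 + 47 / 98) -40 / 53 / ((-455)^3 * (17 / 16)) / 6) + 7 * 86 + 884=23534328910493 / 10184512065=2310.80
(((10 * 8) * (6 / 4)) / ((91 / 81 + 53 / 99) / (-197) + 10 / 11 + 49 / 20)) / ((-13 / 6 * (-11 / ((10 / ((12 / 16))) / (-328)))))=-382968000 / 6269499379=-0.06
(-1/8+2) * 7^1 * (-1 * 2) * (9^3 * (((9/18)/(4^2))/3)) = -199.34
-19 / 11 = -1.73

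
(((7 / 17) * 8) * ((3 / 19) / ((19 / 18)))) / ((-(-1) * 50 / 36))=54432 / 153425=0.35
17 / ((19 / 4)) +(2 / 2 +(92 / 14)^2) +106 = 143153 / 931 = 153.76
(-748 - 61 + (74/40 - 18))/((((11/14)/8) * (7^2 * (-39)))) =22004/5005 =4.40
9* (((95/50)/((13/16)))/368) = 171/2990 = 0.06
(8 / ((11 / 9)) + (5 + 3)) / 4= 3.64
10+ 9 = 19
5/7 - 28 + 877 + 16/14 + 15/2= 12017/14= 858.36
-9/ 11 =-0.82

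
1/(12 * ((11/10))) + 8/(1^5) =533/66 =8.08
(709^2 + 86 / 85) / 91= 3286767 / 595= 5523.98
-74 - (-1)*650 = 576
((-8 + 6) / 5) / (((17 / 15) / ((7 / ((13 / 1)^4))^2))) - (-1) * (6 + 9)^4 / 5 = 140407650351831 / 13867422257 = 10125.00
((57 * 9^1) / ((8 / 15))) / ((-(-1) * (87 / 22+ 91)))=84645 / 8356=10.13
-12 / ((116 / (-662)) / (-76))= -150936 / 29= -5204.69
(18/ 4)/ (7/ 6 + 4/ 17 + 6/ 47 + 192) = 21573/ 927781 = 0.02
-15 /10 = -3 /2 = -1.50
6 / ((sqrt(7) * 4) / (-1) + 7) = -8 * sqrt(7) / 21 - 2 / 3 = -1.67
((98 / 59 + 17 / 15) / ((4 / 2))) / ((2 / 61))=150853 / 3540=42.61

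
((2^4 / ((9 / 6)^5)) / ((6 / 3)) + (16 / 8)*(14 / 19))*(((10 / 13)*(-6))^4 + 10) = 154549777480 / 131866137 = 1172.02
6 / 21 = 2 / 7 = 0.29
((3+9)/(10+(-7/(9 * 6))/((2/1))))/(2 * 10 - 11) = 144/1073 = 0.13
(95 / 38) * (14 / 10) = 7 / 2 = 3.50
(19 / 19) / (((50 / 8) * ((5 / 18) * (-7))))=-72 / 875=-0.08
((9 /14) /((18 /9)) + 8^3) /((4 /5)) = 71725 /112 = 640.40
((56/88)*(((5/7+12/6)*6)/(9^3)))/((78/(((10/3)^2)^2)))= 190000/8444007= 0.02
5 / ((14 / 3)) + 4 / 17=311 / 238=1.31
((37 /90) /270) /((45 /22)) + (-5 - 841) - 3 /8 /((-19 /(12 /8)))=-845.97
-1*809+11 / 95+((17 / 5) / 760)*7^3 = -3067929 / 3800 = -807.35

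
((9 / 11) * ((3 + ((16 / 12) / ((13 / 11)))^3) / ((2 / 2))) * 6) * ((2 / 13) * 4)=4210256 / 314171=13.40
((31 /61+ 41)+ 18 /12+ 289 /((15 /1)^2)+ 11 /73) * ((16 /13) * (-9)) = -492.30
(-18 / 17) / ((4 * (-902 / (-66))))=-0.02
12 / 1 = 12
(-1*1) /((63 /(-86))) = 86 /63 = 1.37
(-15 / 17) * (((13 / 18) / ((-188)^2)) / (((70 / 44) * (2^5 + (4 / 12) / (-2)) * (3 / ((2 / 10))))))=-143 / 6025003320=-0.00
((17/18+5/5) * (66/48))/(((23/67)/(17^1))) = 438515/3312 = 132.40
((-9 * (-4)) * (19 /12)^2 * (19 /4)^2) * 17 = 2215457 /64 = 34616.52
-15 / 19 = -0.79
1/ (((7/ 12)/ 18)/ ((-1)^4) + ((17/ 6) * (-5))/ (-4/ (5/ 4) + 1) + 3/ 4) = 2376/ 17159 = 0.14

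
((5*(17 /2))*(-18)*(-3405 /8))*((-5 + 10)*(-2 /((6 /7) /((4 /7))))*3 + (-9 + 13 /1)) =-5209650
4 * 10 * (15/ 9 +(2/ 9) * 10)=1400/ 9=155.56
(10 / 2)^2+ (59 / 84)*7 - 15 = 179 / 12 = 14.92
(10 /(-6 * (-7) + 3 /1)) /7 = 2 /63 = 0.03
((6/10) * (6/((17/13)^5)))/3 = 2227758/7099285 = 0.31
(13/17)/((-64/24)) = -39/136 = -0.29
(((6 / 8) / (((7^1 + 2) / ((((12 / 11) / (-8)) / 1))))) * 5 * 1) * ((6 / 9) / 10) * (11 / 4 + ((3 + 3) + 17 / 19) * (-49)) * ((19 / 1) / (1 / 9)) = 76401 / 352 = 217.05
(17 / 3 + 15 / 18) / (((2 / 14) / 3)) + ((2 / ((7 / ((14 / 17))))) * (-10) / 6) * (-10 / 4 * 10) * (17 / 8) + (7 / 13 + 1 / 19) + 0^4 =157.92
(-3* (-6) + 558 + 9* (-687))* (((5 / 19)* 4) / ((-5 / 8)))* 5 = 897120 / 19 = 47216.84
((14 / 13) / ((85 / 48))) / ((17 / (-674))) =-452928 / 18785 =-24.11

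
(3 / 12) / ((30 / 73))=73 / 120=0.61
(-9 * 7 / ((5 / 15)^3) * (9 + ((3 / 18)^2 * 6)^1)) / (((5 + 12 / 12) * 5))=-519.75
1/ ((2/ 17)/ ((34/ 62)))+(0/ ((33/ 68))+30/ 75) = 1569/ 310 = 5.06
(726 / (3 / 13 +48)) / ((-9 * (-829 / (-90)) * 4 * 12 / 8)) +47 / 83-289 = -1131355510 / 3921999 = -288.46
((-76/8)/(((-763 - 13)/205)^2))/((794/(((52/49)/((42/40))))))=-51900875/61499181072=-0.00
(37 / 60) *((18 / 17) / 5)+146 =124211 / 850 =146.13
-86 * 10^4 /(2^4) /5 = -10750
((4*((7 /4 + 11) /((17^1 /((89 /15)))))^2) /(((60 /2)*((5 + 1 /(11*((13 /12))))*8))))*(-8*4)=-1132703 /545250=-2.08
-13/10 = -1.30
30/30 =1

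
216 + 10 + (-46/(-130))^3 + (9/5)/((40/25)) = 499090961/2197000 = 227.17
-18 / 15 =-6 / 5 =-1.20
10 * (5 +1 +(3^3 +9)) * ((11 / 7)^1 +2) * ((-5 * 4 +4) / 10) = -2400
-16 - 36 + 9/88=-4567/88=-51.90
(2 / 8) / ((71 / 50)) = 25 / 142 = 0.18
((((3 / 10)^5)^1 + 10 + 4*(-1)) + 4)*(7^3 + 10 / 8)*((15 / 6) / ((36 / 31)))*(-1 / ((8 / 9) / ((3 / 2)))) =-128092118823 / 10240000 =-12509.00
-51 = -51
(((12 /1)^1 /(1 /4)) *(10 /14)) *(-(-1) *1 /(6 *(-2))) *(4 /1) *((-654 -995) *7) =131920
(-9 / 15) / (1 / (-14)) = 42 / 5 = 8.40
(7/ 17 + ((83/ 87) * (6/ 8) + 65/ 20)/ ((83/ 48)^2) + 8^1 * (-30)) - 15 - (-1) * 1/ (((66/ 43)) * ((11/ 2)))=-312087628913/ 1232848551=-253.14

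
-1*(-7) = 7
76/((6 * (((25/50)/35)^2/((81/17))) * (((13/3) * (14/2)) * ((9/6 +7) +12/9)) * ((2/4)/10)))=258552000/13039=19829.13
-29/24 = -1.21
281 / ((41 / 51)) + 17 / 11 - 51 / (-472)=74758537 / 212872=351.19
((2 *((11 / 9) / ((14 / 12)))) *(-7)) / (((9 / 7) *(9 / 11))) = -3388 / 243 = -13.94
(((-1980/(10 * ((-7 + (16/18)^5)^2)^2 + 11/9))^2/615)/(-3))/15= -858473681238521122619811284878674192466608/1804543802041324959794836088365564148696700332081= -0.00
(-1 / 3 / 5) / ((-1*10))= 1 / 150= 0.01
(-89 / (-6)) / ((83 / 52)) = 2314 / 249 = 9.29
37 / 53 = 0.70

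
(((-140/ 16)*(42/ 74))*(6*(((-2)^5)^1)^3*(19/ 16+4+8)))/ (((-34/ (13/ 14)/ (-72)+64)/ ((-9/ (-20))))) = 50167143936/ 558515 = 89822.38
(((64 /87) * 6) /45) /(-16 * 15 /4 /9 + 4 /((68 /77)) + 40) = 2176 /839985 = 0.00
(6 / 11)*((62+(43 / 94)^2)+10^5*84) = 222668849043 / 48598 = 4581852.11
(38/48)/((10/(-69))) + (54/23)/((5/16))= 3773/1840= 2.05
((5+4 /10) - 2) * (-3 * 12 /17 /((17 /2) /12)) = -864 /85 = -10.16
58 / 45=1.29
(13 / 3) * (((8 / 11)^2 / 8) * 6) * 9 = 1872 / 121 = 15.47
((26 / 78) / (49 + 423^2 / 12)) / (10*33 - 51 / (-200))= 800 / 11857277367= 0.00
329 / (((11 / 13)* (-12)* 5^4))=-4277 / 82500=-0.05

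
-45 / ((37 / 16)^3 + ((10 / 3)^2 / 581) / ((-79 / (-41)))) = -76140933120 / 20941092023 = -3.64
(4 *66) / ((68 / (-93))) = -6138 / 17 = -361.06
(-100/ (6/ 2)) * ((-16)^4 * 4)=-26214400/ 3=-8738133.33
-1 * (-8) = 8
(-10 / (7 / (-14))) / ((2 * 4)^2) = 5 / 16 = 0.31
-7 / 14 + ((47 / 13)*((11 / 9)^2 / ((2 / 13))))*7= 19864 / 81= 245.23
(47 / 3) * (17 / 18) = 799 / 54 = 14.80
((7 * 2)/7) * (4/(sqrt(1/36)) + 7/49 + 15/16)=2809/56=50.16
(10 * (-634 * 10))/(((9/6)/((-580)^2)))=-42655520000/3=-14218506666.67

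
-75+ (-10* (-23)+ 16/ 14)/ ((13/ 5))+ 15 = 2630/ 91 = 28.90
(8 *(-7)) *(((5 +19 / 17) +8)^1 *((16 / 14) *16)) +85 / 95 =-4669151 / 323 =-14455.58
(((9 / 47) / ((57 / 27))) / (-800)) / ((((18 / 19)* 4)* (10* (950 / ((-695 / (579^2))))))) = 139 / 21288548480000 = 0.00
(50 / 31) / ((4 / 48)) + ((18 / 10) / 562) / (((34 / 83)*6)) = 114655719 / 5923480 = 19.36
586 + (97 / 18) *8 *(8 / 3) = 18926 / 27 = 700.96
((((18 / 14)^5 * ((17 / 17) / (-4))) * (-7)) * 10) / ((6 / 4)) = 98415 / 2401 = 40.99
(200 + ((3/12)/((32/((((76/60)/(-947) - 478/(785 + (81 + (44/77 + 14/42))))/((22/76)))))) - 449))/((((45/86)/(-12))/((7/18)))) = 2729143904415383/1228876822800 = 2220.84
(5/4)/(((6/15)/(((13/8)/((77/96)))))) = 6.33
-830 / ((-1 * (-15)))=-166 / 3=-55.33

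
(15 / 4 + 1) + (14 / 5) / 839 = 79761 / 16780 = 4.75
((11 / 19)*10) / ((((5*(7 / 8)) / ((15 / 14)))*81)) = 440 / 25137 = 0.02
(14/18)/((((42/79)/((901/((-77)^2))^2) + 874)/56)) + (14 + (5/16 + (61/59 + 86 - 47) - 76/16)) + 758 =24671444593940059/30547389010608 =807.64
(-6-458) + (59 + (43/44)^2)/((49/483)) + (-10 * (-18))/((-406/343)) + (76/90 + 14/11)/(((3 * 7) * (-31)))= -41260907407/1644738480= -25.09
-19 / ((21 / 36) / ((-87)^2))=-1725732 / 7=-246533.14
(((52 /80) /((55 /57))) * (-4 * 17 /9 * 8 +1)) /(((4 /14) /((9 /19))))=-29211 /440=-66.39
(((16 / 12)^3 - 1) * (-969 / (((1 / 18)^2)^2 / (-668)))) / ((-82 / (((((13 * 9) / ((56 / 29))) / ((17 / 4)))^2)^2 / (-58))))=391144083260536283301 / 483640633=808749423790.73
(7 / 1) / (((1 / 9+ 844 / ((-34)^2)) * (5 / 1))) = 1.66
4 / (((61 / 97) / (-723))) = -280524 / 61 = -4598.75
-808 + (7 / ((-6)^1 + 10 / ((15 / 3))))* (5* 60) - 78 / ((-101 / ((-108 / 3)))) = -137441 / 101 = -1360.80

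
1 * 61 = 61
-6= -6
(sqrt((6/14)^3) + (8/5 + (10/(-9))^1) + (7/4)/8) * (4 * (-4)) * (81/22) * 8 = -18342/55 - 15552 * sqrt(21)/539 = -465.71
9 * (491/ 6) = 1473/ 2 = 736.50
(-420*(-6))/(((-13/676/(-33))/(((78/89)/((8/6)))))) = 252972720/89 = 2842390.11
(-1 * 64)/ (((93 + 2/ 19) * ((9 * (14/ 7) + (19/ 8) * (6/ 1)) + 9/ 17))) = -0.02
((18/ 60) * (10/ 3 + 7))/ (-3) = -31/ 30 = -1.03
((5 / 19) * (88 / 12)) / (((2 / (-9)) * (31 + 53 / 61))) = -3355 / 12312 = -0.27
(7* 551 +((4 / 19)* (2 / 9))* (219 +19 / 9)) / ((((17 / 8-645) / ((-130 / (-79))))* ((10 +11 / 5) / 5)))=-154747918000 / 38142756063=-4.06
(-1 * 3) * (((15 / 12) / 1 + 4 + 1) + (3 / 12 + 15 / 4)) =-123 / 4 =-30.75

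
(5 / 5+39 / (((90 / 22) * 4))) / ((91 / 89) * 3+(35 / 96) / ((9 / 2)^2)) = 1.10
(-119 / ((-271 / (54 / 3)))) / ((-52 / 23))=-24633 / 7046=-3.50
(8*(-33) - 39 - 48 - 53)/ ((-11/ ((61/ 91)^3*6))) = 550201944/ 8289281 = 66.38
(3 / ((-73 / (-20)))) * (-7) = -420 / 73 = -5.75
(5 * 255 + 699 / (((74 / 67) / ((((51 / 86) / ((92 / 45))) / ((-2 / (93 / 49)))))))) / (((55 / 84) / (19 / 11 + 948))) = 395905305352509 / 247954168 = 1596687.44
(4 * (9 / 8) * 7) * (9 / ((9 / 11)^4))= 102487 / 162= 632.64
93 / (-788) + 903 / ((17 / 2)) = 1421547 / 13396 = 106.12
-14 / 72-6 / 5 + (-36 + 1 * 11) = -4751 / 180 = -26.39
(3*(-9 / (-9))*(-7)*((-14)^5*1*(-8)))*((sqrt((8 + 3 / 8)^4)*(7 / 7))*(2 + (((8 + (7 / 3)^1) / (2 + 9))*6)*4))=-1711129409640 / 11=-155557219058.18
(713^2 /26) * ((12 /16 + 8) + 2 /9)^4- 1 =5533362794106913 /43670016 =126708513.09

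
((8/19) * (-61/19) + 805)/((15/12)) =1160468/1805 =642.92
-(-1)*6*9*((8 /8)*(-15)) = -810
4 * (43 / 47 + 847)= 159408 / 47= 3391.66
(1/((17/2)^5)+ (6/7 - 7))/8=-61053627/79511992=-0.77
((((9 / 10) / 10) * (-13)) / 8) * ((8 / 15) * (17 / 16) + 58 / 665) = -101751 / 1064000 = -0.10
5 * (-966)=-4830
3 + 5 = 8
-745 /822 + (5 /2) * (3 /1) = 2710 /411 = 6.59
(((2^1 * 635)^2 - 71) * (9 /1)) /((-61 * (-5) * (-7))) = -14515461 /2135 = -6798.81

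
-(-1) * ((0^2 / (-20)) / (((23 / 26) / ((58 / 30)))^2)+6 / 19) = 6 / 19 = 0.32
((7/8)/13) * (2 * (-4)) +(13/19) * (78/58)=0.38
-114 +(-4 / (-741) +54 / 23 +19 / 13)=-110.19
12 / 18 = 2 / 3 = 0.67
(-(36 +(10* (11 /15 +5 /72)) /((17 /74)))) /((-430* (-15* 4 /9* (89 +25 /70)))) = -8939 /32275800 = -0.00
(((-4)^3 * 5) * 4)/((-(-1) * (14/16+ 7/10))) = -51200/63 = -812.70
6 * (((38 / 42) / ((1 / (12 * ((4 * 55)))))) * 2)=200640 / 7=28662.86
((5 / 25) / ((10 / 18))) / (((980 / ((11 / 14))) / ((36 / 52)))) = 891 / 4459000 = 0.00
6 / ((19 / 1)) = 6 / 19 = 0.32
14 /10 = 7 /5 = 1.40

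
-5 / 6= -0.83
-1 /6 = -0.17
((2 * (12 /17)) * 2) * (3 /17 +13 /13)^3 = 384000 /83521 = 4.60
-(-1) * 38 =38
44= 44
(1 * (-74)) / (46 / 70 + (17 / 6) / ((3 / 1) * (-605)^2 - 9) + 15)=-17063945640 / 3610441603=-4.73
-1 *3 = -3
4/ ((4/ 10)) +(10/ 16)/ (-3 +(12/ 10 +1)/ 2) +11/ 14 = 5563/ 532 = 10.46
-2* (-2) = 4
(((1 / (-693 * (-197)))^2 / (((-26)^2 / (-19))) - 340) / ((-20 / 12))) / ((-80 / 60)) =-4283754114079459 / 27998392902480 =-153.00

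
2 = 2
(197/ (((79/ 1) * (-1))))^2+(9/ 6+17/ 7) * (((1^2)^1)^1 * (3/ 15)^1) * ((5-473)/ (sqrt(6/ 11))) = 38809/ 6241-429 * sqrt(66)/ 7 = -491.67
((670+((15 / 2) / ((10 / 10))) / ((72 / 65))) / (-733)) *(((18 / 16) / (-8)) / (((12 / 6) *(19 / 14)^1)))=682185 / 14261248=0.05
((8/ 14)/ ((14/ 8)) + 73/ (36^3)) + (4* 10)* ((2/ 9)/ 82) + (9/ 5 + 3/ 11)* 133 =1423413378263/ 5155254720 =276.11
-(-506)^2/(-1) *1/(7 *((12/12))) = 256036/7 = 36576.57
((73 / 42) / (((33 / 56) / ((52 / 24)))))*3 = 1898 / 99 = 19.17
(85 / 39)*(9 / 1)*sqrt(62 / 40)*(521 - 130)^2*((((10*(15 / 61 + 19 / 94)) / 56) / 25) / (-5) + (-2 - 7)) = -40239703592277*sqrt(155) / 14908400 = -33603892.41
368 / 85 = 4.33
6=6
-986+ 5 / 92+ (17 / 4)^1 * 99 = -25999 / 46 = -565.20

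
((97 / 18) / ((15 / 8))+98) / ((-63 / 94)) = -1280092 / 8505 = -150.51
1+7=8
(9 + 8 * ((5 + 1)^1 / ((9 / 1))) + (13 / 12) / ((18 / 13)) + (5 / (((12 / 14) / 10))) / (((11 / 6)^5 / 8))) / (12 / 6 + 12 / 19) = 4976678797 / 347870160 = 14.31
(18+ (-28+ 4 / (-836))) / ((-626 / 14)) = 14637 / 65417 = 0.22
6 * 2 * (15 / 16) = 45 / 4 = 11.25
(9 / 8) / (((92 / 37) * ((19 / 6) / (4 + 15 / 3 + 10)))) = 999 / 368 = 2.71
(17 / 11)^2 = 289 / 121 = 2.39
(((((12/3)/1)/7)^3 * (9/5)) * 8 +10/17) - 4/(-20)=101317/29155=3.48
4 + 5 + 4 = 13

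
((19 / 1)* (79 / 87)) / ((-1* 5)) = -1501 / 435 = -3.45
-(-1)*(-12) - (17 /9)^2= -1261 /81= -15.57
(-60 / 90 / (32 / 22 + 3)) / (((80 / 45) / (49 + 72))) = -3993 / 392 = -10.19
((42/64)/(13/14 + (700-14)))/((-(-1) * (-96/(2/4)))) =-49/9847808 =-0.00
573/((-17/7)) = -4011/17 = -235.94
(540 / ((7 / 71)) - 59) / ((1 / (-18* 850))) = -580283100 / 7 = -82897585.71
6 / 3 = 2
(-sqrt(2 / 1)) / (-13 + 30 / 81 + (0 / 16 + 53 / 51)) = 459 * sqrt(2) / 5320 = 0.12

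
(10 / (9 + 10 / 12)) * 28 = 1680 / 59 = 28.47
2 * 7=14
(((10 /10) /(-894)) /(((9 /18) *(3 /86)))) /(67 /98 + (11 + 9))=-8428 /2718207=-0.00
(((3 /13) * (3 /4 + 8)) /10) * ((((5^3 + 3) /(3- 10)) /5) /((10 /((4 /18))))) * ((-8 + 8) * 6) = 0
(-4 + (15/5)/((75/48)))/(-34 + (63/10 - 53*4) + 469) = -104/11465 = -0.01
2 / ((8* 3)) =1 / 12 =0.08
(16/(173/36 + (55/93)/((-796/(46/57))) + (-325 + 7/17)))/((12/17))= -1625950992/22939056187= -0.07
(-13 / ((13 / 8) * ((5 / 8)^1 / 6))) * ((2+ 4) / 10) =-1152 / 25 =-46.08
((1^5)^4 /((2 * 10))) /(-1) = -0.05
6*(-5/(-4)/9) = 5/6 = 0.83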